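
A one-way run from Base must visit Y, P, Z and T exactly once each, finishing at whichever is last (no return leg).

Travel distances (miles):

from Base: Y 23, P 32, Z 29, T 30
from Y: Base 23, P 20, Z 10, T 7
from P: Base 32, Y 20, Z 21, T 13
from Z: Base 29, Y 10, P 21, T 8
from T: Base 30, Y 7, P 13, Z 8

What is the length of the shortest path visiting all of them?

Shortest open route: 54 miles.

There are 4! = 24 possible orderings.
Base - Y - P - Z - T: 23+20+21+8 = 72
Base - Y - P - T - Z: 23+20+13+8 = 64
Base - Y - Z - P - T: 23+10+21+13 = 67
Base - Y - Z - T - P: 23+10+8+13 = 54
Base - Y - T - P - Z: 23+7+13+21 = 64
Base - Y - T - Z - P: 23+7+8+21 = 59
Base - P - Y - Z - T: 32+20+10+8 = 70
Base - P - Y - T - Z: 32+20+7+8 = 67
Base - P - Z - Y - T: 32+21+10+7 = 70
Base - P - Z - T - Y: 32+21+8+7 = 68
Base - P - T - Y - Z: 32+13+7+10 = 62
Base - P - T - Z - Y: 32+13+8+10 = 63
Base - Z - Y - P - T: 29+10+20+13 = 72
Base - Z - Y - T - P: 29+10+7+13 = 59
… (10 more)
The minimum is 54.
One shortest path: Base → Y → Z → T → P.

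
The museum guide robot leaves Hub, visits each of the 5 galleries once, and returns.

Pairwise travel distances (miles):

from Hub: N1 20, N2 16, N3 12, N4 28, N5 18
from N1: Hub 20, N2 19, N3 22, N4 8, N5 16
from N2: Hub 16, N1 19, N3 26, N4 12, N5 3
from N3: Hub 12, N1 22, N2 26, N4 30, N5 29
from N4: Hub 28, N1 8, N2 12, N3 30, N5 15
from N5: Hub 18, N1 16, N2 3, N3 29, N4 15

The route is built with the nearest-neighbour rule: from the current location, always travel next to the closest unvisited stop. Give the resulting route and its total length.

Hub → [N3:12 / N2:16 / N5:18 / N1:20 / N4:28] → N3 (12)
N3 → [N1:22 / N2:26 / N5:29 / N4:30] → N1 (22)
N1 → [N4:8 / N5:16 / N2:19] → N4 (8)
N4 → [N2:12 / N5:15] → N2 (12)
N2 → [N5:3] → N5 (3)
Return N5→Hub: 18.
Total = 12 + 22 + 8 + 12 + 3 + 18 = 75.

75 miles along Hub → N3 → N1 → N4 → N2 → N5 → Hub.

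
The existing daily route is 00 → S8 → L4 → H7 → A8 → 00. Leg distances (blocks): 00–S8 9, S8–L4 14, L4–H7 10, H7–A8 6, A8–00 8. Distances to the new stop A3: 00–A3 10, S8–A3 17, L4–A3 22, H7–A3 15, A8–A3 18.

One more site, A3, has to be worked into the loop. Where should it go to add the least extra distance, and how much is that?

Insertion cost between consecutive stops i–j is d(i,A3) + d(A3,j) − d(i,j):
  between 00 and S8: 10 + 17 − 9 = 18
  between S8 and L4: 17 + 22 − 14 = 25
  between L4 and H7: 22 + 15 − 10 = 27
  between H7 and A8: 15 + 18 − 6 = 27
  between A8 and 00: 18 + 10 − 8 = 20
Cheapest insertion is between 00 and S8, adding 18.
New total = 47 + 18 = 65.

Minimum extra distance: 18 blocks, inserting A3 between 00 and S8.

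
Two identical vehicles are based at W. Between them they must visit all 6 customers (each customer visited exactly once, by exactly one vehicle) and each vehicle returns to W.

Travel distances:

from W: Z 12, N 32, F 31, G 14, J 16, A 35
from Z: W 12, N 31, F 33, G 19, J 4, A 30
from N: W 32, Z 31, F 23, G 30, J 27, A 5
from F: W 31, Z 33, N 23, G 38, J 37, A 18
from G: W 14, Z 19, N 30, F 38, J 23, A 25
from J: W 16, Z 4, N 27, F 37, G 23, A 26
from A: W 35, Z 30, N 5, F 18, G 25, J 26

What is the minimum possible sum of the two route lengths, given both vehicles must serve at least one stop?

There are 2^5 − 1 = 31 ways to divide the 6 stops into two non-empty groups. For each, the best each vehicle can do is its own shortest tour through its group:
  {Z} + {N, F, G, J, A}: 24 + 118 = 142
  {N} + {Z, F, G, J, A}: 64 + 110 = 174
  {Z, N} + {F, G, J, A}: 75 + 110 = 185
  {F} + {Z, N, G, J, A}: 62 + 87 = 149
  {Z, F} + {N, G, J, A}: 76 + 87 = 163
  {N, F} + {Z, G, J, A}: 86 + 81 = 167
  … (31 splits in total)
  {G} + {Z, N, F, J, A}: 28 + 97 = 125  ← best
Best: vehicle 1 W → G → W = 28; vehicle 2 W → Z → J → N → A → F → W = 97; combined 125.

Minimum combined distance: 125.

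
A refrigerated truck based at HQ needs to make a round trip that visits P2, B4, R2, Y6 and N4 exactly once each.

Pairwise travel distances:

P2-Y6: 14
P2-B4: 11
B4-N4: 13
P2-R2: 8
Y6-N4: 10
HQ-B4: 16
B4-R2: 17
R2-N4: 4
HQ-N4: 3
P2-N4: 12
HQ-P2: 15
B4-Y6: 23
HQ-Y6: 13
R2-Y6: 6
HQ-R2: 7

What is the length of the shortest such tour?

HQ→P2→B4→R2→Y6→N4→HQ: 15+11+17+6+10+3 = 62
HQ→P2→B4→R2→N4→Y6→HQ: 15+11+17+4+10+13 = 70
HQ→P2→B4→Y6→R2→N4→HQ: 15+11+23+6+4+3 = 62
HQ→P2→B4→Y6→N4→R2→HQ: 15+11+23+10+4+7 = 70
HQ→P2→B4→N4→R2→Y6→HQ: 15+11+13+4+6+13 = 62
HQ→P2→B4→N4→Y6→R2→HQ: 15+11+13+10+6+7 = 62
HQ→P2→R2→B4→Y6→N4→HQ: 15+8+17+23+10+3 = 76
HQ→P2→R2→B4→N4→Y6→HQ: 15+8+17+13+10+13 = 76
HQ→P2→R2→Y6→B4→N4→HQ: 15+8+6+23+13+3 = 68
HQ→P2→R2→Y6→N4→B4→HQ: 15+8+6+10+13+16 = 68
HQ→P2→R2→N4→B4→Y6→HQ: 15+8+4+13+23+13 = 76
HQ→P2→R2→N4→Y6→B4→HQ: 15+8+4+10+23+16 = 76
HQ→P2→Y6→B4→R2→N4→HQ: 15+14+23+17+4+3 = 76
HQ→P2→Y6→B4→N4→R2→HQ: 15+14+23+13+4+7 = 76
… (46 more)
HQ→B4→P2→R2→Y6→N4→HQ: 16+11+8+6+10+3 = 54  ← best
The minimum is 54.
One optimal route: HQ → B4 → P2 → R2 → Y6 → N4 → HQ (or its reverse).

54 — the shortest possible round trip.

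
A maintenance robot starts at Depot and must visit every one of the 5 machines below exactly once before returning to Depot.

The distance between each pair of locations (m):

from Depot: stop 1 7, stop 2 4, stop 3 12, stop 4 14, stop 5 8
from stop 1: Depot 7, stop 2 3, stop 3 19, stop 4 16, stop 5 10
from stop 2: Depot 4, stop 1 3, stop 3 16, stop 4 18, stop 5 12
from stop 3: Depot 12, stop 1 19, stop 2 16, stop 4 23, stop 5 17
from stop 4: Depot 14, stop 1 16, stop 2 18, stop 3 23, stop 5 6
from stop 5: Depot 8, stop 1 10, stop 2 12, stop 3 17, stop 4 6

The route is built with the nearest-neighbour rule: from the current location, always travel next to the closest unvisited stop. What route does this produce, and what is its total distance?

58 m along Depot → stop 2 → stop 1 → stop 5 → stop 4 → stop 3 → Depot.

At Depot the remaining stops are stop 2 4, stop 1 7, stop 5 8, stop 3 12, stop 4 14; go to stop 2.
At stop 2 the remaining stops are stop 1 3, stop 5 12, stop 3 16, stop 4 18; go to stop 1.
At stop 1 the remaining stops are stop 5 10, stop 4 16, stop 3 19; go to stop 5.
At stop 5 the remaining stops are stop 4 6, stop 3 17; go to stop 4.
At stop 4 the remaining stops are stop 3 23; go to stop 3.
Return stop 3→Depot: 12.
Total = 4 + 3 + 10 + 6 + 23 + 12 = 58.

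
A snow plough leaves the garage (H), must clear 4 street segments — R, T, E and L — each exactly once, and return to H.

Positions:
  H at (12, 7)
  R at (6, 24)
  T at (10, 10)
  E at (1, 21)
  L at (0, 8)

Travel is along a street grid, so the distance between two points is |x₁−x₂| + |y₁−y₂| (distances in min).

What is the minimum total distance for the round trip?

Shortest round trip = 58 min.

H - R - T - E - L - H: 23+18+20+14+13 = 88
H - R - T - L - E - H: 23+18+12+14+25 = 92
H - R - E - T - L - H: 23+8+20+12+13 = 76
H - R - E - L - T - H: 23+8+14+12+5 = 62
H - R - L - T - E - H: 23+22+12+20+25 = 102
H - R - L - E - T - H: 23+22+14+20+5 = 84
H - T - R - E - L - H: 5+18+8+14+13 = 58
H - T - R - L - E - H: 5+18+22+14+25 = 84
H - T - E - R - L - H: 5+20+8+22+13 = 68
H - T - L - R - E - H: 5+12+22+8+25 = 72
H - E - R - T - L - H: 25+8+18+12+13 = 76
H - E - T - R - L - H: 25+20+18+22+13 = 98
The minimum is 58.
One optimal route: H → T → R → E → L → H (or its reverse).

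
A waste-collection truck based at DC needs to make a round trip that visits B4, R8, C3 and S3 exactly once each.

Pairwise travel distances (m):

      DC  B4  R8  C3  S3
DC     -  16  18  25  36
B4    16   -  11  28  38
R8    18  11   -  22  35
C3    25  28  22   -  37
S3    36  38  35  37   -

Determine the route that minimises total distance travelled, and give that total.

There are 12 distinct closed tours to check (reversals are equivalent).
DC - B4 - R8 - C3 - S3 - DC: 16+11+22+37+36 = 122
DC - B4 - R8 - S3 - C3 - DC: 16+11+35+37+25 = 124
DC - B4 - C3 - R8 - S3 - DC: 16+28+22+35+36 = 137
DC - B4 - C3 - S3 - R8 - DC: 16+28+37+35+18 = 134
DC - B4 - S3 - R8 - C3 - DC: 16+38+35+22+25 = 136
DC - B4 - S3 - C3 - R8 - DC: 16+38+37+22+18 = 131
DC - R8 - B4 - C3 - S3 - DC: 18+11+28+37+36 = 130
DC - R8 - B4 - S3 - C3 - DC: 18+11+38+37+25 = 129
DC - R8 - C3 - B4 - S3 - DC: 18+22+28+38+36 = 142
DC - R8 - S3 - B4 - C3 - DC: 18+35+38+28+25 = 144
DC - C3 - B4 - R8 - S3 - DC: 25+28+11+35+36 = 135
DC - C3 - R8 - B4 - S3 - DC: 25+22+11+38+36 = 132
The minimum is 122.
One optimal route: DC → B4 → R8 → C3 → S3 → DC (or its reverse).

Minimum total distance: 122 m.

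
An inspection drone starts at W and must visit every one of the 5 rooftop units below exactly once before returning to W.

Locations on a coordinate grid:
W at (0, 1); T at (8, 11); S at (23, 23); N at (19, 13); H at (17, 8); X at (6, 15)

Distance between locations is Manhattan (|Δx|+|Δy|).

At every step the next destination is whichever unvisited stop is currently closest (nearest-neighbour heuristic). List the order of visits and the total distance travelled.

112 along W → T → X → N → H → S → W.

From W: distances to unvisited — T=18, X=20, H=24, N=31, S=45. Nearest is T (18).
From T: distances to unvisited — X=6, H=12, N=13, S=27. Nearest is X (6).
From X: distances to unvisited — N=15, H=18, S=25. Nearest is N (15).
From N: distances to unvisited — H=7, S=14. Nearest is H (7).
From H: distances to unvisited — S=21. Nearest is S (21).
Return S→W: 45.
Total = 18 + 6 + 15 + 7 + 21 + 45 = 112.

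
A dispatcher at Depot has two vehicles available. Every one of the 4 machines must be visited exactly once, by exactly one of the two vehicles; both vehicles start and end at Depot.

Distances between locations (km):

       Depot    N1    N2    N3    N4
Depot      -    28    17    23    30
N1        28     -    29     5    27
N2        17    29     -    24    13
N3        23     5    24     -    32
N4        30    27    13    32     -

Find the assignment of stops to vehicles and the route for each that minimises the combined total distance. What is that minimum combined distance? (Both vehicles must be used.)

There are 2^3 − 1 = 7 ways to divide the 4 stops into two non-empty groups. For each, the best each vehicle can do is its own shortest tour through its group:
  {N1} + {N2, N3, N4}: 56 + 85 = 141
  {N2} + {N1, N3, N4}: 34 + 85 = 119
  {N1, N2} + {N3, N4}: 74 + 85 = 159
  {N3} + {N1, N2, N4}: 46 + 85 = 131
  {N1, N3} + {N2, N4}: 56 + 60 = 116
  {N2, N3} + {N1, N4}: 64 + 85 = 149
  … (7 splits in total)
Best: vehicle 1 Depot → N1 → N3 → Depot = 56; vehicle 2 Depot → N2 → N4 → Depot = 60; combined 116.

116 km — the smallest possible combined total.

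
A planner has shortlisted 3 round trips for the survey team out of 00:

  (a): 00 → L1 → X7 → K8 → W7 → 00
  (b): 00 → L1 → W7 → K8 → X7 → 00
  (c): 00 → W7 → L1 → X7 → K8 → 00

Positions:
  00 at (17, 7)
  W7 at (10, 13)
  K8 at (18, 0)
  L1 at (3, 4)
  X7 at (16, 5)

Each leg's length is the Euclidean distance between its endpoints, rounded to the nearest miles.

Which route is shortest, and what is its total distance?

(a): 14 + 13 + 5 + 15 + 9 = 56
(b): 14 + 11 + 15 + 5 + 2 = 47
(c): 9 + 11 + 13 + 5 + 7 = 45

Shortest is (c), total 45 miles.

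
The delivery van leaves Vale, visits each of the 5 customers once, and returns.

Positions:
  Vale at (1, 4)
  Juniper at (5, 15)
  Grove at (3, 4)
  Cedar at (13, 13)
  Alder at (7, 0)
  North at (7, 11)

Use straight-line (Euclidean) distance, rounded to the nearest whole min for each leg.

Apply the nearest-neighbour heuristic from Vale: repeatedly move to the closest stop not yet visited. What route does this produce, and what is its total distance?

Total distance 46 min via the nearest-neighbour route Vale → Grove → Alder → North → Juniper → Cedar → Vale.

At Vale the remaining stops are Grove 2, Alder 7, North 9, Juniper 12, Cedar 15; go to Grove.
At Grove the remaining stops are Alder 6, North 8, Juniper 11, Cedar 13; go to Alder.
At Alder the remaining stops are North 11, Cedar 14, Juniper 15; go to North.
At North the remaining stops are Juniper 4, Cedar 6; go to Juniper.
At Juniper the remaining stops are Cedar 8; go to Cedar.
Return Cedar→Vale: 15.
Total = 2 + 6 + 11 + 4 + 8 + 15 = 46.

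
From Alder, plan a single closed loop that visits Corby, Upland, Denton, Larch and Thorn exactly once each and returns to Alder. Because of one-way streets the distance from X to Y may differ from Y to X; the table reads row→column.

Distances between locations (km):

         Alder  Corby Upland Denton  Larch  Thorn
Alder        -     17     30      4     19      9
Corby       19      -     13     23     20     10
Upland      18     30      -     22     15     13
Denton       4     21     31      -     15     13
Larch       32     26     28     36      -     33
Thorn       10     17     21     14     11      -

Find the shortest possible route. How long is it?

Alder → Corby → Upland → Denton → Larch → Thorn → Alder: 17+13+22+15+33+10 = 110
Alder → Corby → Upland → Denton → Thorn → Larch → Alder: 17+13+22+13+11+32 = 108
Alder → Corby → Upland → Larch → Denton → Thorn → Alder: 17+13+15+36+13+10 = 104
Alder → Corby → Upland → Larch → Thorn → Denton → Alder: 17+13+15+33+14+4 = 96
Alder → Corby → Upland → Thorn → Denton → Larch → Alder: 17+13+13+14+15+32 = 104
Alder → Corby → Upland → Thorn → Larch → Denton → Alder: 17+13+13+11+36+4 = 94
Alder → Corby → Denton → Upland → Larch → Thorn → Alder: 17+23+31+15+33+10 = 129
Alder → Corby → Denton → Upland → Thorn → Larch → Alder: 17+23+31+13+11+32 = 127
Alder → Corby → Denton → Larch → Upland → Thorn → Alder: 17+23+15+28+13+10 = 106
Alder → Corby → Denton → Larch → Thorn → Upland → Alder: 17+23+15+33+21+18 = 127
Alder → Corby → Denton → Thorn → Upland → Larch → Alder: 17+23+13+21+15+32 = 121
Alder → Corby → Denton → Thorn → Larch → Upland → Alder: 17+23+13+11+28+18 = 110
Alder → Corby → Larch → Upland → Denton → Thorn → Alder: 17+20+28+22+13+10 = 110
Alder → Corby → Larch → Upland → Thorn → Denton → Alder: 17+20+28+13+14+4 = 96
… (106 more)
Alder → Denton → Larch → Corby → Upland → Thorn → Alder: 4+15+26+13+13+10 = 81  ← best
The minimum is 81.
One optimal route: Alder → Denton → Larch → Corby → Upland → Thorn → Alder.

Shortest round trip = 81 km.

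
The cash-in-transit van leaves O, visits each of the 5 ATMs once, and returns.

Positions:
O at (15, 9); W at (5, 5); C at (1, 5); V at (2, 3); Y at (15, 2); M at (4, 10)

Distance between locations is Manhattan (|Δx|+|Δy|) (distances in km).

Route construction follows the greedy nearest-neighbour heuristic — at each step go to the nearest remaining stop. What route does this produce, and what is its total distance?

At O the remaining stops are Y 7, M 12, W 14, C 18, V 19; go to Y.
At Y the remaining stops are W 13, V 14, C 17, M 19; go to W.
At W the remaining stops are C 4, V 5, M 6; go to C.
At C the remaining stops are V 3, M 8; go to V.
At V the remaining stops are M 9; go to M.
Return M→O: 12.
Total = 7 + 13 + 4 + 3 + 9 + 12 = 48.

48 km along O → Y → W → C → V → M → O.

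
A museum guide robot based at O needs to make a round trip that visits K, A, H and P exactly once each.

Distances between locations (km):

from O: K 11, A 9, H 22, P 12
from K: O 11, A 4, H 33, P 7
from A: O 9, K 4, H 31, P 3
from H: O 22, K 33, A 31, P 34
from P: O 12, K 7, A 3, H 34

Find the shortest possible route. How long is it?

74 km — the shortest possible round trip.

There are 12 distinct closed tours to check (reversals are equivalent).
O→K→A→H→P→O: 11+4+31+34+12 = 92
O→K→A→P→H→O: 11+4+3+34+22 = 74
O→K→H→A→P→O: 11+33+31+3+12 = 90
O→K→H→P→A→O: 11+33+34+3+9 = 90
O→K→P→A→H→O: 11+7+3+31+22 = 74
O→K→P→H→A→O: 11+7+34+31+9 = 92
O→A→K→H→P→O: 9+4+33+34+12 = 92
O→A→K→P→H→O: 9+4+7+34+22 = 76
O→A→H→K→P→O: 9+31+33+7+12 = 92
O→A→P→K→H→O: 9+3+7+33+22 = 74
O→H→K→A→P→O: 22+33+4+3+12 = 74
O→H→A→K→P→O: 22+31+4+7+12 = 76
The minimum is 74.
One optimal route: O → K → A → P → H → O (or its reverse).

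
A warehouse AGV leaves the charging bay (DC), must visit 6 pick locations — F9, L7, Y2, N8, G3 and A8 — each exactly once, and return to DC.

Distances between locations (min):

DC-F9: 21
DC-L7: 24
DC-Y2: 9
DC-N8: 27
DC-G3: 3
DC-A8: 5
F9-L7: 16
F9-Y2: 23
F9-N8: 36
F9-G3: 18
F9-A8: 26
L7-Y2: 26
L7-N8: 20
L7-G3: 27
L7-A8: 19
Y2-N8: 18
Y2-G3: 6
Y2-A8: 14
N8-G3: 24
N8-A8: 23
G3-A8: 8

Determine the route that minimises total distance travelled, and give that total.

DC - F9 - L7 - Y2 - N8 - G3 - A8 - DC: 21+16+26+18+24+8+5 = 118
DC - F9 - L7 - Y2 - N8 - A8 - G3 - DC: 21+16+26+18+23+8+3 = 115
DC - F9 - L7 - Y2 - G3 - N8 - A8 - DC: 21+16+26+6+24+23+5 = 121
DC - F9 - L7 - Y2 - G3 - A8 - N8 - DC: 21+16+26+6+8+23+27 = 127
DC - F9 - L7 - Y2 - A8 - N8 - G3 - DC: 21+16+26+14+23+24+3 = 127
DC - F9 - L7 - Y2 - A8 - G3 - N8 - DC: 21+16+26+14+8+24+27 = 136
DC - F9 - L7 - N8 - Y2 - G3 - A8 - DC: 21+16+20+18+6+8+5 = 94
DC - F9 - L7 - N8 - Y2 - A8 - G3 - DC: 21+16+20+18+14+8+3 = 100
… (352 more)
The minimum is 94.
One optimal route: DC → F9 → L7 → N8 → Y2 → G3 → A8 → DC (or its reverse).

94 min — the shortest possible round trip.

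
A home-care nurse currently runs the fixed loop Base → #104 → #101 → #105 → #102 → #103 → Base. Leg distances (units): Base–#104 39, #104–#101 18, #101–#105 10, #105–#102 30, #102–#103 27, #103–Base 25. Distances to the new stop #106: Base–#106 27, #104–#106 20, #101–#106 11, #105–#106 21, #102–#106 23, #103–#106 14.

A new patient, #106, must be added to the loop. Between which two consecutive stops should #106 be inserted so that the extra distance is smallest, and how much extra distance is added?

+8 — insert #106 between Base and #104.

Insertion cost between consecutive stops i–j is d(i,#106) + d(#106,j) − d(i,j):
  between Base and #104: 27 + 20 − 39 = 8
  between #104 and #101: 20 + 11 − 18 = 13
  between #101 and #105: 11 + 21 − 10 = 22
  between #105 and #102: 21 + 23 − 30 = 14
  between #102 and #103: 23 + 14 − 27 = 10
  between #103 and Base: 14 + 27 − 25 = 16
Cheapest insertion is between Base and #104, adding 8.
New total = 149 + 8 = 157.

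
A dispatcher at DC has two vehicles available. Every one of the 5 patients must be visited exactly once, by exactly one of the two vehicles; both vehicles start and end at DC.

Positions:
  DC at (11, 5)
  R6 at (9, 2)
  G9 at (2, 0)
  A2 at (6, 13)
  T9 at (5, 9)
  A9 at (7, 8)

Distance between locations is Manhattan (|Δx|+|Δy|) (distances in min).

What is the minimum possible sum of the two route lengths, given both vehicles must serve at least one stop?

Check every non-empty split of the stops between the two vehicles; for each half take its own optimal tour:
  {R6} + {G9, A2, T9, A9}: 10 + 44 = 54
  {G9} + {R6, A2, T9, A9}: 28 + 34 = 62
  {R6, G9} + {A2, T9, A9}: 28 + 28 = 56
  {A2} + {R6, G9, T9, A9}: 26 + 36 = 62
  {R6, A2} + {G9, T9, A9}: 32 + 36 = 68
  {G9, A2} + {R6, T9, A9}: 44 + 26 = 70
  … (15 splits in total)
Best: vehicle 1 DC → R6 → DC = 10; vehicle 2 DC → G9 → T9 → A2 → A9 → DC = 44; combined 54.

Minimum combined distance: 54 min.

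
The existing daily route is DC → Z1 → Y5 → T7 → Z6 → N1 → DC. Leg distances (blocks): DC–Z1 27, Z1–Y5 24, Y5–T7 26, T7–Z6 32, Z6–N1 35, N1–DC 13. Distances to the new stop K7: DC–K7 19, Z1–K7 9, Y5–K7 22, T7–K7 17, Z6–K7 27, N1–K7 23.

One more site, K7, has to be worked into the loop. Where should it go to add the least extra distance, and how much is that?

+1 blocks — insert K7 between DC and Z1.

Insertion cost between consecutive stops i–j is d(i,K7) + d(K7,j) − d(i,j):
  between DC and Z1: 19 + 9 − 27 = 1
  between Z1 and Y5: 9 + 22 − 24 = 7
  between Y5 and T7: 22 + 17 − 26 = 13
  between T7 and Z6: 17 + 27 − 32 = 12
  between Z6 and N1: 27 + 23 − 35 = 15
  between N1 and DC: 23 + 19 − 13 = 29
Cheapest insertion is between DC and Z1, adding 1.
New total = 157 + 1 = 158.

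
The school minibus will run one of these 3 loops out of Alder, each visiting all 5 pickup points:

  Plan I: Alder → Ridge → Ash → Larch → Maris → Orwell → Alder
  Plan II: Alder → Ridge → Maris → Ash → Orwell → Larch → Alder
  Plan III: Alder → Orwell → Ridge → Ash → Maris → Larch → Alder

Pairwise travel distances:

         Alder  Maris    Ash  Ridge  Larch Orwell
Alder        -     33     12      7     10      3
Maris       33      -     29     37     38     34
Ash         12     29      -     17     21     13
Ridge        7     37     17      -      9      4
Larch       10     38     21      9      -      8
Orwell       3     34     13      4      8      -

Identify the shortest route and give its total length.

Shortest is Plan III, total 101.

Plan I: 7 + 17 + 21 + 38 + 34 + 3 = 120
Plan II: 7 + 37 + 29 + 13 + 8 + 10 = 104
Plan III: 3 + 4 + 17 + 29 + 38 + 10 = 101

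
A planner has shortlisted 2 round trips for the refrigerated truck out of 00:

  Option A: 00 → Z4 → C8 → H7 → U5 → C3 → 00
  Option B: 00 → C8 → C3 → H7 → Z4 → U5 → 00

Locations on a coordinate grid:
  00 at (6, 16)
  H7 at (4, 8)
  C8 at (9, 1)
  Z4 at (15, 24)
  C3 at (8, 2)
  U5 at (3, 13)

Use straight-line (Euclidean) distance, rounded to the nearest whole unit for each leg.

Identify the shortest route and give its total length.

Option A: 12 + 24 + 9 + 5 + 12 + 14 = 76
Option B: 15 + 1 + 7 + 19 + 16 + 4 = 62

62 — Option B is the shortest.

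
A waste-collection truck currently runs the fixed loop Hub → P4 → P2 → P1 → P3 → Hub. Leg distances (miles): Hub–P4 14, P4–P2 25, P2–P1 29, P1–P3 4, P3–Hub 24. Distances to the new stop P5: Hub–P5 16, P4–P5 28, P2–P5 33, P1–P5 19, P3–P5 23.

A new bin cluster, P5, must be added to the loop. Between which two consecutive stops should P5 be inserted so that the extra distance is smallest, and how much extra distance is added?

Insertion cost between consecutive stops i–j is d(i,P5) + d(P5,j) − d(i,j):
  between Hub and P4: 16 + 28 − 14 = 30
  between P4 and P2: 28 + 33 − 25 = 36
  between P2 and P1: 33 + 19 − 29 = 23
  between P1 and P3: 19 + 23 − 4 = 38
  between P3 and Hub: 23 + 16 − 24 = 15
Cheapest insertion is between P3 and Hub, adding 15.
New total = 96 + 15 = 111.

Minimum extra distance: 15 miles, inserting P5 between P3 and Hub.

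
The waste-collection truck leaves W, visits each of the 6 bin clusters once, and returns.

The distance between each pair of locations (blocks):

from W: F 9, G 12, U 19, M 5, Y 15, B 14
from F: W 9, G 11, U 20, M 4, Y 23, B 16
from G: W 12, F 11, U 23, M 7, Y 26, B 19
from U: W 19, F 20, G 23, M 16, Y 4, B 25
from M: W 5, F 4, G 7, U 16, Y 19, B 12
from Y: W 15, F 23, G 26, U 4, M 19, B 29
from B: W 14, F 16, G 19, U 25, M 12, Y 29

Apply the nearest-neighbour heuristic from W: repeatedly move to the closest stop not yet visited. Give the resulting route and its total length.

From W: distances to unvisited — M=5, F=9, G=12, B=14, Y=15, U=19. Nearest is M (5).
From M: distances to unvisited — F=4, G=7, B=12, U=16, Y=19. Nearest is F (4).
From F: distances to unvisited — G=11, B=16, U=20, Y=23. Nearest is G (11).
From G: distances to unvisited — B=19, U=23, Y=26. Nearest is B (19).
From B: distances to unvisited — U=25, Y=29. Nearest is U (25).
From U: distances to unvisited — Y=4. Nearest is Y (4).
Return Y→W: 15.
Total = 5 + 4 + 11 + 19 + 25 + 4 + 15 = 83.

83 blocks along W → M → F → G → B → U → Y → W.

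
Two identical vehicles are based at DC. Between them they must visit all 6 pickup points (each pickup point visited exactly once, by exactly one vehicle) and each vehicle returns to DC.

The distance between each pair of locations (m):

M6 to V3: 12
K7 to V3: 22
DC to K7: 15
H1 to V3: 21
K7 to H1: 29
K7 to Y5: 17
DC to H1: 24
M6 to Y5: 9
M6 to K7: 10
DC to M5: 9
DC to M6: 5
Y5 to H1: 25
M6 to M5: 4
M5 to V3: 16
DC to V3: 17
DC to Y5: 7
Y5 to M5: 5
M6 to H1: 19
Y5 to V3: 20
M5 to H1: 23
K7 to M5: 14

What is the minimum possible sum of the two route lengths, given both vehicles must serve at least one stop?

Minimum combined distance: 103 m.

Try each way of splitting the stops between the two vehicles (each non-empty) and, for each split, find the best tour for each vehicle:
  {M6} + {K7, Y5, M5, H1, V3}: 10 + 93 = 103
  {K7} + {M6, Y5, M5, H1, V3}: 30 + 73 = 103
  {M6, K7} + {Y5, M5, H1, V3}: 30 + 73 = 103
  {Y5} + {M6, K7, M5, H1, V3}: 14 + 90 = 104
  {M6, Y5} + {K7, M5, H1, V3}: 21 + 90 = 111
  {K7, Y5} + {M6, M5, H1, V3}: 39 + 70 = 109
  … (31 splits in total)
Best: vehicle 1 DC → M6 → DC = 10; vehicle 2 DC → K7 → H1 → V3 → M5 → Y5 → DC = 93; combined 103.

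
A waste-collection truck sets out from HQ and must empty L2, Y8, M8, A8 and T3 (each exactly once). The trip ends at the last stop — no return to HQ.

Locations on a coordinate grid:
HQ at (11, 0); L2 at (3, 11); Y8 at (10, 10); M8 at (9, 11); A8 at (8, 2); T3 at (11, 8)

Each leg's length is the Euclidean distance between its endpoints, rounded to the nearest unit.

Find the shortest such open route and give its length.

Minimum one-way distance = 20.

There are 5! = 120 possible orderings.
HQ - L2 - Y8 - M8 - A8 - T3: 14+7+1+9+7 = 38
HQ - L2 - Y8 - M8 - T3 - A8: 14+7+1+4+7 = 33
HQ - L2 - Y8 - A8 - M8 - T3: 14+7+8+9+4 = 42
HQ - L2 - Y8 - A8 - T3 - M8: 14+7+8+7+4 = 40
HQ - L2 - Y8 - T3 - M8 - A8: 14+7+2+4+9 = 36
HQ - L2 - Y8 - T3 - A8 - M8: 14+7+2+7+9 = 39
HQ - L2 - M8 - Y8 - A8 - T3: 14+6+1+8+7 = 36
HQ - L2 - M8 - Y8 - T3 - A8: 14+6+1+2+7 = 30
HQ - L2 - M8 - A8 - Y8 - T3: 14+6+9+8+2 = 39
HQ - L2 - M8 - A8 - T3 - Y8: 14+6+9+7+2 = 38
HQ - L2 - M8 - T3 - Y8 - A8: 14+6+4+2+8 = 34
HQ - L2 - M8 - T3 - A8 - Y8: 14+6+4+7+8 = 39
HQ - L2 - A8 - Y8 - M8 - T3: 14+10+8+1+4 = 37
HQ - L2 - A8 - Y8 - T3 - M8: 14+10+8+2+4 = 38
… (106 more)
HQ - A8 - T3 - Y8 - M8 - L2: 4+7+2+1+6 = 20  ← best
The minimum is 20.
One shortest path: HQ → A8 → T3 → Y8 → M8 → L2.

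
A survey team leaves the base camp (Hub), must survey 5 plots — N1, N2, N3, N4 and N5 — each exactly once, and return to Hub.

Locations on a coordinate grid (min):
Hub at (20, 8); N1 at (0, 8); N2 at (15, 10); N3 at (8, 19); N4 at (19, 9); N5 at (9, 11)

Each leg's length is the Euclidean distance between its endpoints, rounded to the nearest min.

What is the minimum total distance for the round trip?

50 min — the shortest possible round trip.

Hub - N1 - N2 - N3 - N4 - N5 - Hub: 20+15+11+15+10+11 = 82
Hub - N1 - N2 - N3 - N5 - N4 - Hub: 20+15+11+8+10+1 = 65
Hub - N1 - N2 - N4 - N3 - N5 - Hub: 20+15+4+15+8+11 = 73
Hub - N1 - N2 - N4 - N5 - N3 - Hub: 20+15+4+10+8+16 = 73
Hub - N1 - N2 - N5 - N3 - N4 - Hub: 20+15+6+8+15+1 = 65
Hub - N1 - N2 - N5 - N4 - N3 - Hub: 20+15+6+10+15+16 = 82
Hub - N1 - N3 - N2 - N4 - N5 - Hub: 20+14+11+4+10+11 = 70
Hub - N1 - N3 - N2 - N5 - N4 - Hub: 20+14+11+6+10+1 = 62
Hub - N1 - N3 - N4 - N2 - N5 - Hub: 20+14+15+4+6+11 = 70
Hub - N1 - N3 - N4 - N5 - N2 - Hub: 20+14+15+10+6+5 = 70
Hub - N1 - N3 - N5 - N2 - N4 - Hub: 20+14+8+6+4+1 = 53
Hub - N1 - N3 - N5 - N4 - N2 - Hub: 20+14+8+10+4+5 = 61
Hub - N1 - N4 - N2 - N3 - N5 - Hub: 20+19+4+11+8+11 = 73
Hub - N1 - N4 - N2 - N5 - N3 - Hub: 20+19+4+6+8+16 = 73
… (46 more)
Hub - N2 - N3 - N1 - N5 - N4 - Hub: 5+11+14+9+10+1 = 50  ← best
The minimum is 50.
One optimal route: Hub → N2 → N3 → N1 → N5 → N4 → Hub (or its reverse).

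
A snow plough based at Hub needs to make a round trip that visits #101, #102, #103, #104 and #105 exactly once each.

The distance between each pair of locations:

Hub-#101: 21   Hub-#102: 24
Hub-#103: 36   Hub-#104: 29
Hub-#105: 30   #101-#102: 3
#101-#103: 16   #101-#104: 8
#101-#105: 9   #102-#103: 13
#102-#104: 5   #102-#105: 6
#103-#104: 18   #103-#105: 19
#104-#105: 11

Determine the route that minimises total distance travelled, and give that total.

There are 60 distinct closed tours to check (reversals are equivalent).
Hub - #101 - #102 - #103 - #104 - #105 - Hub: 21+3+13+18+11+30 = 96
Hub - #101 - #102 - #103 - #105 - #104 - Hub: 21+3+13+19+11+29 = 96
Hub - #101 - #102 - #104 - #103 - #105 - Hub: 21+3+5+18+19+30 = 96
Hub - #101 - #102 - #104 - #105 - #103 - Hub: 21+3+5+11+19+36 = 95
Hub - #101 - #102 - #105 - #103 - #104 - Hub: 21+3+6+19+18+29 = 96
Hub - #101 - #102 - #105 - #104 - #103 - Hub: 21+3+6+11+18+36 = 95
Hub - #101 - #103 - #102 - #104 - #105 - Hub: 21+16+13+5+11+30 = 96
Hub - #101 - #103 - #102 - #105 - #104 - Hub: 21+16+13+6+11+29 = 96
Hub - #101 - #103 - #104 - #102 - #105 - Hub: 21+16+18+5+6+30 = 96
Hub - #101 - #103 - #104 - #105 - #102 - Hub: 21+16+18+11+6+24 = 96
Hub - #101 - #103 - #105 - #102 - #104 - Hub: 21+16+19+6+5+29 = 96
Hub - #101 - #103 - #105 - #104 - #102 - Hub: 21+16+19+11+5+24 = 96
Hub - #101 - #104 - #102 - #103 - #105 - Hub: 21+8+5+13+19+30 = 96
Hub - #101 - #104 - #102 - #105 - #103 - Hub: 21+8+5+6+19+36 = 95
… (46 more)
The minimum is 95.
One optimal route: Hub → #101 → #102 → #104 → #105 → #103 → Hub (or its reverse).

Shortest round trip = 95.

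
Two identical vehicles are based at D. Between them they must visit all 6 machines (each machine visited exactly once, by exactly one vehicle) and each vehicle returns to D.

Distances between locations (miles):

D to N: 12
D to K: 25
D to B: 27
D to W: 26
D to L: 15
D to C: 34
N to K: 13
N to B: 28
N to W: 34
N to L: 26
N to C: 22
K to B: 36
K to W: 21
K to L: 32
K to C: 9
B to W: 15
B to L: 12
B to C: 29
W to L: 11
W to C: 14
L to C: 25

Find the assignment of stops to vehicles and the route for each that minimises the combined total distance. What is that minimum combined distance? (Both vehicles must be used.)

Try each way of splitting the stops between the two vehicles (each non-empty) and, for each split, find the best tour for each vehicle:
  {N} + {K, B, W, L, C}: 24 + 90 = 114
  {K} + {N, B, W, L, C}: 50 + 90 = 140
  {N, K} + {B, W, L, C}: 50 + 90 = 140
  {B} + {N, K, W, L, C}: 54 + 74 = 128
  {N, B} + {K, W, L, C}: 67 + 74 = 141
  {K, B} + {N, W, L, C}: 88 + 74 = 162
  … (31 splits in total)
Best: vehicle 1 D → N → D = 24; vehicle 2 D → K → C → W → B → L → D = 90; combined 114.

114 miles — the smallest possible combined total.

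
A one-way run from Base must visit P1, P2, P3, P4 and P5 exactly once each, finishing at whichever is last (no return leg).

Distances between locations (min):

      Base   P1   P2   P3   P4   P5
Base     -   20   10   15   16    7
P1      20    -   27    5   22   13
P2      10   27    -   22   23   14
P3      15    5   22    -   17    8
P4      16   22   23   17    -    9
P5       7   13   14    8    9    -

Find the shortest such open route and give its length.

55 min — the minimum one-way total.

There are 5! = 120 possible orderings.
Base - P1 - P2 - P3 - P4 - P5: 20+27+22+17+9 = 95
Base - P1 - P2 - P3 - P5 - P4: 20+27+22+8+9 = 86
Base - P1 - P2 - P4 - P3 - P5: 20+27+23+17+8 = 95
Base - P1 - P2 - P4 - P5 - P3: 20+27+23+9+8 = 87
Base - P1 - P2 - P5 - P3 - P4: 20+27+14+8+17 = 86
Base - P1 - P2 - P5 - P4 - P3: 20+27+14+9+17 = 87
Base - P1 - P3 - P2 - P4 - P5: 20+5+22+23+9 = 79
Base - P1 - P3 - P2 - P5 - P4: 20+5+22+14+9 = 70
Base - P1 - P3 - P4 - P2 - P5: 20+5+17+23+14 = 79
Base - P1 - P3 - P4 - P5 - P2: 20+5+17+9+14 = 65
Base - P1 - P3 - P5 - P2 - P4: 20+5+8+14+23 = 70
Base - P1 - P3 - P5 - P4 - P2: 20+5+8+9+23 = 65
Base - P1 - P4 - P2 - P3 - P5: 20+22+23+22+8 = 95
Base - P1 - P4 - P2 - P5 - P3: 20+22+23+14+8 = 87
… (106 more)
Base - P2 - P4 - P5 - P3 - P1: 10+23+9+8+5 = 55  ← best
The minimum is 55.
One shortest path: Base → P2 → P4 → P5 → P3 → P1.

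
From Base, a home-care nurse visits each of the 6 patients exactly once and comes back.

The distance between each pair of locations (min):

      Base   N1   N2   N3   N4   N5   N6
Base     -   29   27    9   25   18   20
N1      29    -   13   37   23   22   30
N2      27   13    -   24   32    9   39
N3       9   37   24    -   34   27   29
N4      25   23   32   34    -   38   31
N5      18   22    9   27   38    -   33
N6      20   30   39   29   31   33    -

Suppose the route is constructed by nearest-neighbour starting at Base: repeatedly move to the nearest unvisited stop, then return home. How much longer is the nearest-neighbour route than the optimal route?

From Base: N3=9, N5=18, N6=20, N4=25, N2=27, N1=29 → choose N3 (9).
From N3: N2=24, N5=27, N6=29, N4=34, N1=37 → choose N2 (24).
From N2: N5=9, N1=13, N4=32, N6=39 → choose N5 (9).
From N5: N1=22, N6=33, N4=38 → choose N1 (22).
From N1: N4=23, N6=30 → choose N4 (23).
From N4: N6=31 → choose N6 (31).
NN route Base → N3 → N2 → N5 → N1 → N4 → N6 → Base costs 138.
Optimal: Base → N3 → N5 → N2 → N1 → N4 → N6 → Base costs 132 (by enumerating all 360 distinct tours).
Excess = 138 − 132 = 6.

Excess over optimum: 6 min.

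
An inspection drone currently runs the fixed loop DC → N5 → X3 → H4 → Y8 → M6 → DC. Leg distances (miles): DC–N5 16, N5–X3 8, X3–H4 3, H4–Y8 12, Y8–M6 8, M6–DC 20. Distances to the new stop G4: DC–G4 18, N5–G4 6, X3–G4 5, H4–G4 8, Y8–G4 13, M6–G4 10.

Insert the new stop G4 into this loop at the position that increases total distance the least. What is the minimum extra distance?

Insertion cost between consecutive stops i–j is d(i,G4) + d(G4,j) − d(i,j):
  between DC and N5: 18 + 6 − 16 = 8
  between N5 and X3: 6 + 5 − 8 = 3
  between X3 and H4: 5 + 8 − 3 = 10
  between H4 and Y8: 8 + 13 − 12 = 9
  between Y8 and M6: 13 + 10 − 8 = 15
  between M6 and DC: 10 + 18 − 20 = 8
Cheapest insertion is between N5 and X3, adding 3.
New total = 67 + 3 = 70.

+3 miles — insert G4 between N5 and X3.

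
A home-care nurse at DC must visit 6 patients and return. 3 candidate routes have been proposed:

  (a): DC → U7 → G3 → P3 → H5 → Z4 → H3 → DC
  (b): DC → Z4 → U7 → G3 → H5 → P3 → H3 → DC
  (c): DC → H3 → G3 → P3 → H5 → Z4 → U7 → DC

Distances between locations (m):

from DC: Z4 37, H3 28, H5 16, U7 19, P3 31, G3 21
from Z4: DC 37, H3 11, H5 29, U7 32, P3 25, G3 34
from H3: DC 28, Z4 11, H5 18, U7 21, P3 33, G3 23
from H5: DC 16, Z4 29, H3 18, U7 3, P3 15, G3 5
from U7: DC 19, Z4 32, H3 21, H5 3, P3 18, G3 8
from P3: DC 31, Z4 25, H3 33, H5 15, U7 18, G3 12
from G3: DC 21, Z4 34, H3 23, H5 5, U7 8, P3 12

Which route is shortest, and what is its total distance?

122 m — (a) is the shortest.

(a): 19 + 8 + 12 + 15 + 29 + 11 + 28 = 122
(b): 37 + 32 + 8 + 5 + 15 + 33 + 28 = 158
(c): 28 + 23 + 12 + 15 + 29 + 32 + 19 = 158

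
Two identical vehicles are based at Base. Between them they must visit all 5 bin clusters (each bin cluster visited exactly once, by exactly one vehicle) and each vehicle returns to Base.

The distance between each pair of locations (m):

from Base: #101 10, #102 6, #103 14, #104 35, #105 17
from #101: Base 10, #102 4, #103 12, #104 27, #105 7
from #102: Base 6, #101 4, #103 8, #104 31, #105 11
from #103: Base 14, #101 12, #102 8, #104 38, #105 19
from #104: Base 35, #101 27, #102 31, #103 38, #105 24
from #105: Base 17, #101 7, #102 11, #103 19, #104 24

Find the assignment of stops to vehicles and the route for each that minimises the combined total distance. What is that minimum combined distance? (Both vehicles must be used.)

There are 2^4 − 1 = 15 ways to divide the 5 stops into two non-empty groups. For each, the best each vehicle can do is its own shortest tour through its group:
  {#101} + {#102, #103, #104, #105}: 20 + 92 = 112
  {#102} + {#101, #103, #104, #105}: 12 + 92 = 104
  {#101, #102} + {#103, #104, #105}: 20 + 92 = 112
  {#103} + {#101, #102, #104, #105}: 28 + 76 = 104
  {#101, #103} + {#102, #104, #105}: 36 + 76 = 112
  {#102, #103} + {#101, #104, #105}: 28 + 76 = 104
  … (15 splits in total)
Best: vehicle 1 Base → #102 → Base = 12; vehicle 2 Base → #103 → #101 → #105 → #104 → Base = 92; combined 104.

104 m — the smallest possible combined total.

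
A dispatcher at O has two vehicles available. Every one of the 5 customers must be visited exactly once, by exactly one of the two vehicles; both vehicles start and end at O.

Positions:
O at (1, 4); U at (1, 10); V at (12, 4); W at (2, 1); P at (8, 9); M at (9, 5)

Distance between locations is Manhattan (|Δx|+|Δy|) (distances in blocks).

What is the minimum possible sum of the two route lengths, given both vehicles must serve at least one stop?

There are 2^4 − 1 = 15 ways to divide the 5 stops into two non-empty groups. For each, the best each vehicle can do is its own shortest tour through its group:
  {U} + {V, W, P, M}: 12 + 38 = 50
  {V} + {U, W, P, M}: 22 + 34 = 56
  {U, V} + {W, P, M}: 34 + 32 = 66
  {W} + {U, V, P, M}: 8 + 34 = 42
  {U, W} + {V, P, M}: 20 + 32 = 52
  {V, W} + {U, P, M}: 28 + 28 = 56
  … (15 splits in total)
Best: vehicle 1 O → W → O = 8; vehicle 2 O → U → P → M → V → O = 34; combined 42.

Minimum combined distance: 42 blocks.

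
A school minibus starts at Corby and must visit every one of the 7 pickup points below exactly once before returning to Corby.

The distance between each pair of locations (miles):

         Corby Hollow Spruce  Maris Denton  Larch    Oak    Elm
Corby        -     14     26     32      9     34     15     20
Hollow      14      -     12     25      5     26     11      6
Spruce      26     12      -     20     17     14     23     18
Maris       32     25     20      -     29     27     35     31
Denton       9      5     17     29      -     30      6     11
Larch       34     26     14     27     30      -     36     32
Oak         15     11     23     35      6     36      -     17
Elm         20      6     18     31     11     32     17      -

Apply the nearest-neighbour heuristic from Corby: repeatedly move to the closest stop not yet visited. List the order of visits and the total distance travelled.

133 miles along Corby → Denton → Hollow → Elm → Oak → Spruce → Larch → Maris → Corby.

From Corby: distances to unvisited — Denton=9, Hollow=14, Oak=15, Elm=20, Spruce=26, Maris=32, Larch=34. Nearest is Denton (9).
From Denton: distances to unvisited — Hollow=5, Oak=6, Elm=11, Spruce=17, Maris=29, Larch=30. Nearest is Hollow (5).
From Hollow: distances to unvisited — Elm=6, Oak=11, Spruce=12, Maris=25, Larch=26. Nearest is Elm (6).
From Elm: distances to unvisited — Oak=17, Spruce=18, Maris=31, Larch=32. Nearest is Oak (17).
From Oak: distances to unvisited — Spruce=23, Maris=35, Larch=36. Nearest is Spruce (23).
From Spruce: distances to unvisited — Larch=14, Maris=20. Nearest is Larch (14).
From Larch: distances to unvisited — Maris=27. Nearest is Maris (27).
Return Maris→Corby: 32.
Total = 9 + 5 + 6 + 17 + 23 + 14 + 27 + 32 = 133.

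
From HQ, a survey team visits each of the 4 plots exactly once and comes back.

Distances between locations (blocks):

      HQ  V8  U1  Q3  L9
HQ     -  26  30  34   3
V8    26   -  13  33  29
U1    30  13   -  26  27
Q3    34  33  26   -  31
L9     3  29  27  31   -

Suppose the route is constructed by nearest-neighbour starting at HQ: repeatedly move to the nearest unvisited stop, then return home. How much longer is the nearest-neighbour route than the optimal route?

Excess over optimum: 11 blocks.

From HQ: L9=3, V8=26, U1=30, Q3=34 → choose L9 (3).
From L9: U1=27, V8=29, Q3=31 → choose U1 (27).
From U1: V8=13, Q3=26 → choose V8 (13).
From V8: Q3=33 → choose Q3 (33).
NN route HQ → L9 → U1 → V8 → Q3 → HQ costs 110.
Optimal: HQ → V8 → U1 → Q3 → L9 → HQ costs 99 (by enumerating all 12 distinct tours).
Excess = 110 − 99 = 11.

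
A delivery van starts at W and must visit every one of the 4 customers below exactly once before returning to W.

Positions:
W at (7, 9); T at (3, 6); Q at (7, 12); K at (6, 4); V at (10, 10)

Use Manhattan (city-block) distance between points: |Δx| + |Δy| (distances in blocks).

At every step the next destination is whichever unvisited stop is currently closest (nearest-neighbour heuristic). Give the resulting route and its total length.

W → [Q:3 / V:4 / K:6 / T:7] → Q (3)
Q → [V:5 / K:9 / T:10] → V (5)
V → [K:10 / T:11] → K (10)
K → [T:5] → T (5)
Return T→W: 7.
Total = 3 + 5 + 10 + 5 + 7 = 30.

Nearest-neighbour total = 30 blocks; route W → Q → V → K → T → W.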